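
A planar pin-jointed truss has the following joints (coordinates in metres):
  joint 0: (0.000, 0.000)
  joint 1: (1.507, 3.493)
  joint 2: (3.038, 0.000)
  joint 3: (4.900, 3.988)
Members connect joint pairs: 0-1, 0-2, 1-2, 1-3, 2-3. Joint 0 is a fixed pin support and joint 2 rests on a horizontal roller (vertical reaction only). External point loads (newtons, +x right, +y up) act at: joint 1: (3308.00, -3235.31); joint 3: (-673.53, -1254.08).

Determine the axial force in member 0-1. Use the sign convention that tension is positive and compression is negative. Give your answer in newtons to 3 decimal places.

N=4 nodes, M=5 members, R=3 reactions → 2N=8, M+R=8
member 0 (0-1): L=3.8042, (cx,cy)=(0.3961,0.9182)
member 1 (0-2): L=3.0380, (cx,cy)=(1.0000,0.0000)
member 2 (1-2): L=3.8138, (cx,cy)=(0.4014,-0.9159)
member 3 (1-3): L=3.4289, (cx,cy)=(0.9895,0.1444)
member 4 (2-3): L=4.4013, (cx,cy)=(0.4231,0.9061)
solve A·x = −loads:
  F[0-1] = +2240.8054 N (tension)
  F[0-2] = +1746.7998 N (tension)
  F[1-2] = -5793.9209 N (compression)
  F[1-3] = -95.4310 N (compression)
  F[2-3] = -1368.8346 N (compression)
  Rx@0 = -2634.4700 N
  Ry@0 = -2057.4864 N
  Ry@2 = +6546.8764 N

2240.805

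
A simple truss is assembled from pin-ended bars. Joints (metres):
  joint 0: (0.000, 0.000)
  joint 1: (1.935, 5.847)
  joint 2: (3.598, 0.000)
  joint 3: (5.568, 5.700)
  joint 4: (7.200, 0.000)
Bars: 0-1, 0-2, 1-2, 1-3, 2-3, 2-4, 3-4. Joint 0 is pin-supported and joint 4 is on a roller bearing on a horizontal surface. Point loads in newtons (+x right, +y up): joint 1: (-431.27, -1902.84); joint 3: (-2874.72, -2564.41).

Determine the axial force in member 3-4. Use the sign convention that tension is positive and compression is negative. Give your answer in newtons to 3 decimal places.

136.800

N=5 nodes, M=7 members, R=3 reactions → 2N=10, M+R=10
member 0 (0-1): L=6.1589, (cx,cy)=(0.3142,0.9494)
member 1 (0-2): L=3.5980, (cx,cy)=(1.0000,0.0000)
member 2 (1-2): L=6.0789, (cx,cy)=(0.2736,-0.9619)
member 3 (1-3): L=3.6360, (cx,cy)=(0.9992,-0.0404)
member 4 (2-3): L=6.0308, (cx,cy)=(0.3267,0.9451)
member 5 (2-4): L=3.6020, (cx,cy)=(1.0000,0.0000)
member 6 (3-4): L=5.9290, (cx,cy)=(0.2753,-0.9614)
solve A·x = −loads:
  F[0-1] = -4844.0534 N (compression)
  F[0-2] = -1784.0795 N (compression)
  F[1-2] = +2881.8934 N (tension)
  F[1-3] = -1880.5759 N (compression)
  F[2-3] = -2932.8405 N (compression)
  F[2-4] = -37.6549 N (compression)
  F[3-4] = +136.7996 N (tension)
  Rx@0 = +3305.9900 N
  Ry@0 = +4598.7652 N
  Ry@4 = -131.5152 N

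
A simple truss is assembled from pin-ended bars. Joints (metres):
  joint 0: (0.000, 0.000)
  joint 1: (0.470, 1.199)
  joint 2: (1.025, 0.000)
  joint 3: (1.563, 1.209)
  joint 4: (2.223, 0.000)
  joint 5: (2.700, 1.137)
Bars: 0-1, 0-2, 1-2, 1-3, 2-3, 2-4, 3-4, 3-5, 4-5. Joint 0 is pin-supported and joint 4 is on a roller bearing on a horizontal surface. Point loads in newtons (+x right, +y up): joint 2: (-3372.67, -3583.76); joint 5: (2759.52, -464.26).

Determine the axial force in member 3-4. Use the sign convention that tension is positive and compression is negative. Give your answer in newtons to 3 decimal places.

N=6 nodes, M=9 members, R=3 reactions → 2N=12, M+R=12
member 0 (0-1): L=1.2878, (cx,cy)=(0.3650,0.9310)
member 1 (0-2): L=1.0250, (cx,cy)=(1.0000,0.0000)
member 2 (1-2): L=1.3212, (cx,cy)=(0.4201,-0.9075)
member 3 (1-3): L=1.0930, (cx,cy)=(1.0000,0.0091)
member 4 (2-3): L=1.3233, (cx,cy)=(0.4066,0.9136)
member 5 (2-4): L=1.1980, (cx,cy)=(1.0000,0.0000)
member 6 (3-4): L=1.3774, (cx,cy)=(0.4792,-0.8777)
member 7 (3-5): L=1.1393, (cx,cy)=(0.9980,-0.0632)
member 8 (4-5): L=1.2330, (cx,cy)=(0.3869,0.9221)
solve A·x = −loads:
  F[0-1] = -451.4338 N (compression)
  F[0-2] = -448.3967 N (compression)
  F[1-2] = +459.5323 N (tension)
  F[1-3] = -357.8021 N (compression)
  F[2-3] = +3466.1258 N (tension)
  F[2-4] = +1708.1221 N (tension)
  F[3-4] = -3811.7703 N (compression)
  F[3-5] = +2883.5997 N (tension)
  F[4-5] = -305.8352 N (compression)
  Rx@0 = +613.1500 N
  Ry@0 = +420.2961 N
  Ry@4 = +3627.7239 N

-3811.770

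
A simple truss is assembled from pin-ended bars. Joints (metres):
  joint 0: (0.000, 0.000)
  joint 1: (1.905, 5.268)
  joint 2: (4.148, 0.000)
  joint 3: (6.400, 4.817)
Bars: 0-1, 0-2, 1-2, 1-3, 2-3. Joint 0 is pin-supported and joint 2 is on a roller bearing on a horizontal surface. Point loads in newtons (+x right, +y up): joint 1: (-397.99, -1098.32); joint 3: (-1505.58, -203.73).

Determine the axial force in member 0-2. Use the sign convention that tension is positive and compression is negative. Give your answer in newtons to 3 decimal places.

-913.767

N=4 nodes, M=5 members, R=3 reactions → 2N=8, M+R=8
member 0 (0-1): L=5.6019, (cx,cy)=(0.3401,0.9404)
member 1 (0-2): L=4.1480, (cx,cy)=(1.0000,0.0000)
member 2 (1-2): L=5.7256, (cx,cy)=(0.3917,-0.9201)
member 3 (1-3): L=4.5176, (cx,cy)=(0.9950,-0.0998)
member 4 (2-3): L=5.3174, (cx,cy)=(0.4235,0.9059)
solve A·x = −loads:
  F[0-1] = -2910.6239 N (compression)
  F[0-2] = -913.7671 N (compression)
  F[1-2] = +1928.1076 N (tension)
  F[1-3] = -1353.9072 N (compression)
  F[2-3] = -374.1005 N (compression)
  Rx@0 = +1903.5700 N
  Ry@0 = +2737.1557 N
  Ry@2 = -1435.1057 N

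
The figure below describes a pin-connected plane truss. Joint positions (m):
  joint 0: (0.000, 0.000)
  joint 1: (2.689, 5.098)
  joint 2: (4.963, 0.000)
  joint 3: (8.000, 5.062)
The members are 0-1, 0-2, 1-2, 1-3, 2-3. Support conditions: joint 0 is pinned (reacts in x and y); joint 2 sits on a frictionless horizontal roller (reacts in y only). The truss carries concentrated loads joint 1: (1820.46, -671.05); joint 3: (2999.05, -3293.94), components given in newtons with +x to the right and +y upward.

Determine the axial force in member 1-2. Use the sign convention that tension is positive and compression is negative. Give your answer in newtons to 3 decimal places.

N=4 nodes, M=5 members, R=3 reactions → 2N=8, M+R=8
member 0 (0-1): L=5.7637, (cx,cy)=(0.4665,0.8845)
member 1 (0-2): L=4.9630, (cx,cy)=(1.0000,0.0000)
member 2 (1-2): L=5.5822, (cx,cy)=(0.4074,-0.9133)
member 3 (1-3): L=5.3111, (cx,cy)=(1.0000,-0.0068)
member 4 (2-3): L=5.9032, (cx,cy)=(0.5145,0.8575)
solve A·x = −loads:
  F[0-1] = +7503.7175 N (tension)
  F[0-2] = +1318.7258 N (tension)
  F[1-2] = -8038.9419 N (compression)
  F[1-3] = +4955.2463 N (tension)
  F[2-3] = -3802.1251 N (compression)
  Rx@0 = -4819.5100 N
  Ry@0 = -6637.0389 N
  Ry@2 = +10602.0289 N

-8038.942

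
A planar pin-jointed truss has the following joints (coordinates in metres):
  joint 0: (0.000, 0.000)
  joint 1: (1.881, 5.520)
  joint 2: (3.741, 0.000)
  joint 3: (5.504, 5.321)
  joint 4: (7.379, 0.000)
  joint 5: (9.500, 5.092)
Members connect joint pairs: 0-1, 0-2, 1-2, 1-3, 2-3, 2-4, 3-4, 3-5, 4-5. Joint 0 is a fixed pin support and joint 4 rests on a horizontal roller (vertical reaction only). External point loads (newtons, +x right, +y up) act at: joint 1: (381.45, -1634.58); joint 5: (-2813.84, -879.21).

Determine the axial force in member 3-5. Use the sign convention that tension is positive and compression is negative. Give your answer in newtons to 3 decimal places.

N=6 nodes, M=9 members, R=3 reactions → 2N=12, M+R=12
member 0 (0-1): L=5.8317, (cx,cy)=(0.3225,0.9466)
member 1 (0-2): L=3.7410, (cx,cy)=(1.0000,0.0000)
member 2 (1-2): L=5.8249, (cx,cy)=(0.3193,-0.9476)
member 3 (1-3): L=3.6285, (cx,cy)=(0.9985,-0.0548)
member 4 (2-3): L=5.6055, (cx,cy)=(0.3145,0.9493)
member 5 (2-4): L=3.6380, (cx,cy)=(1.0000,0.0000)
member 6 (3-4): L=5.6417, (cx,cy)=(0.3323,-0.9432)
member 7 (3-5): L=4.0026, (cx,cy)=(0.9984,-0.0572)
member 8 (4-5): L=5.5161, (cx,cy)=(0.3845,0.9231)
solve A·x = −loads:
  F[0-1] = -2769.5995 N (compression)
  F[0-2] = -1539.0606 N (compression)
  F[1-2] = +1136.4391 N (tension)
  F[1-3] = -1640.1314 N (compression)
  F[2-3] = -1134.5183 N (compression)
  F[2-4] = -819.3545 N (compression)
  F[3-4] = +1191.7304 N (tension)
  F[3-5] = -2394.4760 N (compression)
  F[4-5] = -1100.8389 N (compression)
  Rx@0 = +2432.3900 N
  Ry@0 = +2621.5728 N
  Ry@4 = -107.7828 N

-2394.476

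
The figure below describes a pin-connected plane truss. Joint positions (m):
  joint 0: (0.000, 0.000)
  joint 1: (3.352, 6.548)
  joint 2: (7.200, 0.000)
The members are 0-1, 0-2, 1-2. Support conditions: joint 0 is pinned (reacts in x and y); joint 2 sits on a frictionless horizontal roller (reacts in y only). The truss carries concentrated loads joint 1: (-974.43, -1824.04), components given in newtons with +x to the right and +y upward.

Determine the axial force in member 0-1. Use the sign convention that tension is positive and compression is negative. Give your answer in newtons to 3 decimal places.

-2090.712

N=3 nodes, M=3 members, R=3 reactions → 2N=6, M+R=6
member 0 (0-1): L=7.3561, (cx,cy)=(0.4557,0.8901)
member 1 (0-2): L=7.2000, (cx,cy)=(1.0000,0.0000)
member 2 (1-2): L=7.5950, (cx,cy)=(0.5067,-0.8622)
solve A·x = −loads:
  F[0-1] = -2090.7119 N (compression)
  F[0-2] = -21.7423 N (compression)
  F[1-2] = +42.9136 N (tension)
  Rx@0 = +974.4300 N
  Ry@0 = +1861.0380 N
  Ry@2 = -36.9980 N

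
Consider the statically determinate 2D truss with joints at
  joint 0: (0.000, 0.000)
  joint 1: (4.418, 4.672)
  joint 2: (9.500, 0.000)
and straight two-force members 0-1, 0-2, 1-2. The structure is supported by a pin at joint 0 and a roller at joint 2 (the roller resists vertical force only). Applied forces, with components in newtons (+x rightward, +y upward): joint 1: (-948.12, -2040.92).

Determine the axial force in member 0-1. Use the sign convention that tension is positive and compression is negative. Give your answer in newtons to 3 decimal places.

N=3 nodes, M=3 members, R=3 reactions → 2N=6, M+R=6
member 0 (0-1): L=6.4301, (cx,cy)=(0.6871,0.7266)
member 1 (0-2): L=9.5000, (cx,cy)=(1.0000,0.0000)
member 2 (1-2): L=6.9032, (cx,cy)=(0.7362,-0.6768)
solve A·x = −loads:
  F[0-1] = -2144.3702 N (compression)
  F[0-2] = +525.2340 N (tension)
  F[1-2] = -713.4594 N (compression)
  Rx@0 = +948.1200 N
  Ry@0 = +1558.0602 N
  Ry@2 = +482.8598 N

-2144.370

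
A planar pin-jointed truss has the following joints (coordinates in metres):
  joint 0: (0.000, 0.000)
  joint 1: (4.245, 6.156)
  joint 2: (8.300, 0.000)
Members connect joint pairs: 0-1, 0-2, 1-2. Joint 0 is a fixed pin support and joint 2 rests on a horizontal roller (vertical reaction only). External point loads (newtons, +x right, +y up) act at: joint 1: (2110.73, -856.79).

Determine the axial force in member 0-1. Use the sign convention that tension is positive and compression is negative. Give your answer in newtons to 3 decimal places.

1393.160

N=3 nodes, M=3 members, R=3 reactions → 2N=6, M+R=6
member 0 (0-1): L=7.4777, (cx,cy)=(0.5677,0.8232)
member 1 (0-2): L=8.3000, (cx,cy)=(1.0000,0.0000)
member 2 (1-2): L=7.3715, (cx,cy)=(0.5501,-0.8351)
solve A·x = −loads:
  F[0-1] = +1393.1599 N (tension)
  F[0-2] = +1319.8525 N (tension)
  F[1-2] = -2399.3401 N (compression)
  Rx@0 = -2110.7300 N
  Ry@0 = -1146.9121 N
  Ry@2 = +2003.7021 N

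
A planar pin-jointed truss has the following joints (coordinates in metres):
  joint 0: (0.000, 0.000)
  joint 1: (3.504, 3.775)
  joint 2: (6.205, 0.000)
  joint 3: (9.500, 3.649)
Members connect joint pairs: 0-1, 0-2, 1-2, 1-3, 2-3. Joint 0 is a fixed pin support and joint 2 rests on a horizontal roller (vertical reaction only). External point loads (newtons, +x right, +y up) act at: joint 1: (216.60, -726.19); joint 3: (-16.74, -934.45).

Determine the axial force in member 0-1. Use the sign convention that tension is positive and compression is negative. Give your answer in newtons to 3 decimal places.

412.101

N=4 nodes, M=5 members, R=3 reactions → 2N=8, M+R=8
member 0 (0-1): L=5.1506, (cx,cy)=(0.6803,0.7329)
member 1 (0-2): L=6.2050, (cx,cy)=(1.0000,0.0000)
member 2 (1-2): L=4.6418, (cx,cy)=(0.5819,-0.8133)
member 3 (1-3): L=5.9973, (cx,cy)=(0.9998,-0.0210)
member 4 (2-3): L=4.9165, (cx,cy)=(0.6702,0.7422)
solve A·x = −loads:
  F[0-1] = +412.1014 N (tension)
  F[0-2] = -80.4965 N (compression)
  F[1-2] = -1285.2913 N (compression)
  F[1-3] = +811.8340 N (tension)
  F[2-3] = -1236.0621 N (compression)
  Rx@0 = -199.8600 N
  Ry@0 = -302.0394 N
  Ry@2 = +1962.6794 N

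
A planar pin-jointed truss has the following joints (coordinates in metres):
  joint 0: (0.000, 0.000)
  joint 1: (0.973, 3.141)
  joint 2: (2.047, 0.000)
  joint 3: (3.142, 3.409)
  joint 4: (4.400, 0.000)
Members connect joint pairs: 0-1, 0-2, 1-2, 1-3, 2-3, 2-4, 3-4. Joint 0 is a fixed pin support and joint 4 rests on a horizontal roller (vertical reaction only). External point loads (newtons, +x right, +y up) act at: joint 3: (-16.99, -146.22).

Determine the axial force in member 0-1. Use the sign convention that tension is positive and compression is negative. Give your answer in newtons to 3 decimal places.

N=5 nodes, M=7 members, R=3 reactions → 2N=10, M+R=10
member 0 (0-1): L=3.2883, (cx,cy)=(0.2959,0.9552)
member 1 (0-2): L=2.0470, (cx,cy)=(1.0000,0.0000)
member 2 (1-2): L=3.3195, (cx,cy)=(0.3235,-0.9462)
member 3 (1-3): L=2.1855, (cx,cy)=(0.9925,0.1226)
member 4 (2-3): L=3.5805, (cx,cy)=(0.3058,0.9521)
member 5 (2-4): L=2.3530, (cx,cy)=(1.0000,0.0000)
member 6 (3-4): L=3.6337, (cx,cy)=(0.3462,-0.9382)
solve A·x = −loads:
  F[0-1] = -57.5460 N (compression)
  F[0-2] = +0.0380 N (tension)
  F[1-2] = +53.6053 N (tension)
  F[1-3] = -34.6327 N (compression)
  F[2-3] = -53.2745 N (compression)
  F[2-4] = +33.6737 N (tension)
  F[3-4] = -97.2659 N (compression)
  Rx@0 = +16.9900 N
  Ry@0 = +54.9690 N
  Ry@4 = +91.2510 N

-57.546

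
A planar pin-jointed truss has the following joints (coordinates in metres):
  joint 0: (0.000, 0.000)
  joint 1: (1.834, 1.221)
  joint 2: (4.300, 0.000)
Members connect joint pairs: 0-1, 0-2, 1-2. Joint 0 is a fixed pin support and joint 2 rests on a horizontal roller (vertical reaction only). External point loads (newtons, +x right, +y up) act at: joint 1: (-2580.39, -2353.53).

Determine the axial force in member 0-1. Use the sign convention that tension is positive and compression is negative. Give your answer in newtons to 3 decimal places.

N=3 nodes, M=3 members, R=3 reactions → 2N=6, M+R=6
member 0 (0-1): L=2.2033, (cx,cy)=(0.8324,0.5542)
member 1 (0-2): L=4.3000, (cx,cy)=(1.0000,0.0000)
member 2 (1-2): L=2.7517, (cx,cy)=(0.8962,-0.4437)
solve A·x = −loads:
  F[0-1] = -3757.7076 N (compression)
  F[0-2] = +547.5230 N (tension)
  F[1-2] = -610.9625 N (compression)
  Rx@0 = +2580.3900 N
  Ry@0 = +2082.4328 N
  Ry@2 = +271.0972 N

-3757.708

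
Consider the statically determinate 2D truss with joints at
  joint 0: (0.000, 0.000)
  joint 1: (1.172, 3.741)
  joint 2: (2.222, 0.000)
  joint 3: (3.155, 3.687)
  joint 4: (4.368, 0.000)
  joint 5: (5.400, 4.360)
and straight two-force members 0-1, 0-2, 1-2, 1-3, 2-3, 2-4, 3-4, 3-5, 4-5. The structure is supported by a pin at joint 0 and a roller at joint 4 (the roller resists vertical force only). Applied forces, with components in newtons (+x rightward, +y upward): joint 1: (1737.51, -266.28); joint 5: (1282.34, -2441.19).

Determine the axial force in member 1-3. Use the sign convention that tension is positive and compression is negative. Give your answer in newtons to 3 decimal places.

209.894

N=6 nodes, M=9 members, R=3 reactions → 2N=12, M+R=12
member 0 (0-1): L=3.9203, (cx,cy)=(0.2990,0.9543)
member 1 (0-2): L=2.2220, (cx,cy)=(1.0000,0.0000)
member 2 (1-2): L=3.8856, (cx,cy)=(0.2702,-0.9628)
member 3 (1-3): L=1.9837, (cx,cy)=(0.9996,-0.0272)
member 4 (2-3): L=3.8032, (cx,cy)=(0.2453,0.9694)
member 5 (2-4): L=2.1460, (cx,cy)=(1.0000,0.0000)
member 6 (3-4): L=3.8814, (cx,cy)=(0.3125,-0.9499)
member 7 (3-5): L=2.3437, (cx,cy)=(0.9579,0.2872)
member 8 (4-5): L=4.4805, (cx,cy)=(0.2303,0.9731)
solve A·x = −loads:
  F[0-1] = +3300.9901 N (tension)
  F[0-2] = +2032.9941 N (tension)
  F[1-2] = -3554.2519 N (compression)
  F[1-3] = +209.8937 N (tension)
  F[2-3] = +3529.8819 N (tension)
  F[2-4] = +206.5782 N (tension)
  F[3-4] = -2964.5666 N (compression)
  F[3-5] = +2090.2660 N (tension)
  F[4-5] = -3125.4519 N (compression)
  Rx@0 = -3019.8500 N
  Ry@0 = -3150.0239 N
  Ry@4 = +5857.4939 N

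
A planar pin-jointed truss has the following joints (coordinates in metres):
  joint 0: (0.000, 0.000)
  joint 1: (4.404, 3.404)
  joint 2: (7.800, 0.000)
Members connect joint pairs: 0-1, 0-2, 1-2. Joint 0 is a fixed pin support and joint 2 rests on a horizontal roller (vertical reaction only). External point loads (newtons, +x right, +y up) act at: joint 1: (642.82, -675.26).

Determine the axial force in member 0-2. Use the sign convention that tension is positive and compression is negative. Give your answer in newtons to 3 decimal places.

660.240

N=3 nodes, M=3 members, R=3 reactions → 2N=6, M+R=6
member 0 (0-1): L=5.5662, (cx,cy)=(0.7912,0.6115)
member 1 (0-2): L=7.8000, (cx,cy)=(1.0000,0.0000)
member 2 (1-2): L=4.8083, (cx,cy)=(0.7063,-0.7079)
solve A·x = −loads:
  F[0-1] = -22.0171 N (compression)
  F[0-2] = +660.2401 N (tension)
  F[1-2] = -934.8209 N (compression)
  Rx@0 = -642.8200 N
  Ry@0 = +13.4646 N
  Ry@2 = +661.7954 N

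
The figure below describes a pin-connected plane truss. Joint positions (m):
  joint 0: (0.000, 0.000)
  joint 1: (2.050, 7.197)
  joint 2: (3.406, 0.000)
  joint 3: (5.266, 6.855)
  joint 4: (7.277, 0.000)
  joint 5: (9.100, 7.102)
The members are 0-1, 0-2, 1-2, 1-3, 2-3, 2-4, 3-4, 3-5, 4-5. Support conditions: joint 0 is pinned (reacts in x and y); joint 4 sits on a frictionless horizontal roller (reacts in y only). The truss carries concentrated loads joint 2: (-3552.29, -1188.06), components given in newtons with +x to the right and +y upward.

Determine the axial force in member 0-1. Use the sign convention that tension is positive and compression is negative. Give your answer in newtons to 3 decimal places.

N=6 nodes, M=9 members, R=3 reactions → 2N=12, M+R=12
member 0 (0-1): L=7.4833, (cx,cy)=(0.2739,0.9617)
member 1 (0-2): L=3.4060, (cx,cy)=(1.0000,0.0000)
member 2 (1-2): L=7.3236, (cx,cy)=(0.1852,-0.9827)
member 3 (1-3): L=3.2341, (cx,cy)=(0.9944,-0.1057)
member 4 (2-3): L=7.1029, (cx,cy)=(0.2619,0.9651)
member 5 (2-4): L=3.8710, (cx,cy)=(1.0000,0.0000)
member 6 (3-4): L=7.1439, (cx,cy)=(0.2815,-0.9596)
member 7 (3-5): L=3.8419, (cx,cy)=(0.9979,0.0643)
member 8 (4-5): L=7.3322, (cx,cy)=(0.2486,0.9686)
solve A·x = −loads:
  F[0-1] = -657.1265 N (compression)
  F[0-2] = -3372.2738 N (compression)
  F[1-2] = +676.1358 N (tension)
  F[1-3] = -306.9264 N (compression)
  F[2-3] = +542.5476 N (tension)
  F[2-4] = +163.1305 N (tension)
  F[3-4] = -579.5059 N (compression)
  F[3-5] = -0.0000 N (tension)
  F[4-5] = +0.0000 N (tension)
  Rx@0 = +3552.2900 N
  Ry@0 = +631.9885 N
  Ry@4 = +556.0715 N

-657.127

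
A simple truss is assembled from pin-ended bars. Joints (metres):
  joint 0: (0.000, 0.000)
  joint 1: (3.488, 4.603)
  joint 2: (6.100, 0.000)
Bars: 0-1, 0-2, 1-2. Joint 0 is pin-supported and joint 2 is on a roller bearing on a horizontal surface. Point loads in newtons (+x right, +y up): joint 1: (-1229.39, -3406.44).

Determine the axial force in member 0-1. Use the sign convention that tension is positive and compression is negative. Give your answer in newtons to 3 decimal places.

N=3 nodes, M=3 members, R=3 reactions → 2N=6, M+R=6
member 0 (0-1): L=5.7753, (cx,cy)=(0.6040,0.7970)
member 1 (0-2): L=6.1000, (cx,cy)=(1.0000,0.0000)
member 2 (1-2): L=5.2925, (cx,cy)=(0.4935,-0.8697)
solve A·x = −loads:
  F[0-1] = -2994.0470 N (compression)
  F[0-2] = +578.8777 N (tension)
  F[1-2] = -1172.9282 N (compression)
  Rx@0 = +1229.3900 N
  Ry@0 = +2386.3120 N
  Ry@2 = +1020.1280 N

-2994.047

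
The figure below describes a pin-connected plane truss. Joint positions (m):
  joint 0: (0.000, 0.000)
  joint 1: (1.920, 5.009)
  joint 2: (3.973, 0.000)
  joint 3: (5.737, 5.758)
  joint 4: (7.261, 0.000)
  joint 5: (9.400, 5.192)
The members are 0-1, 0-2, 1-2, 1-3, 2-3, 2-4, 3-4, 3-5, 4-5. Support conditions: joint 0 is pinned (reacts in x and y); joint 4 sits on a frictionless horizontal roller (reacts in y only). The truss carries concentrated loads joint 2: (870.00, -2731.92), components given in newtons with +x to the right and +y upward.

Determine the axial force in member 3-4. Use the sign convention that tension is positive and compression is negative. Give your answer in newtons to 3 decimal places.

N=6 nodes, M=9 members, R=3 reactions → 2N=12, M+R=12
member 0 (0-1): L=5.3644, (cx,cy)=(0.3579,0.9338)
member 1 (0-2): L=3.9730, (cx,cy)=(1.0000,0.0000)
member 2 (1-2): L=5.4134, (cx,cy)=(0.3792,-0.9253)
member 3 (1-3): L=3.8898, (cx,cy)=(0.9813,0.1926)
member 4 (2-3): L=6.0221, (cx,cy)=(0.2929,0.9561)
member 5 (2-4): L=3.2880, (cx,cy)=(1.0000,0.0000)
member 6 (3-4): L=5.9563, (cx,cy)=(0.2559,-0.9667)
member 7 (3-5): L=3.7065, (cx,cy)=(0.9883,-0.1527)
member 8 (4-5): L=5.6154, (cx,cy)=(0.3809,0.9246)
solve A·x = −loads:
  F[0-1] = -1324.8636 N (compression)
  F[0-2] = +1344.1913 N (tension)
  F[1-2] = +1144.3730 N (tension)
  F[1-3] = -925.5079 N (compression)
  F[2-3] = +1749.7858 N (tension)
  F[2-4] = +395.6429 N (tension)
  F[3-4] = -1546.2964 N (compression)
  F[3-5] = -0.0000 N (compression)
  F[4-5] = +0.0000 N (tension)
  Rx@0 = -870.0000 N
  Ry@0 = +1237.0958 N
  Ry@4 = +1494.8242 N

-1546.296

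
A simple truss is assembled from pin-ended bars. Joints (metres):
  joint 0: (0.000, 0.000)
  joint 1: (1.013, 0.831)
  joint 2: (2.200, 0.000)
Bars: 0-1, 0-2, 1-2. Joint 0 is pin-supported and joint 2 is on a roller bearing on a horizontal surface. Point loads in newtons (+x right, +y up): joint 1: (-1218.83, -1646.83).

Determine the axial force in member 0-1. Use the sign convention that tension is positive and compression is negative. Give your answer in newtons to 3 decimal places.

-2126.854

N=3 nodes, M=3 members, R=3 reactions → 2N=6, M+R=6
member 0 (0-1): L=1.3102, (cx,cy)=(0.7731,0.6342)
member 1 (0-2): L=2.2000, (cx,cy)=(1.0000,0.0000)
member 2 (1-2): L=1.4490, (cx,cy)=(0.8192,-0.5735)
solve A·x = −loads:
  F[0-1] = -2126.8544 N (compression)
  F[0-2] = +425.5274 N (tension)
  F[1-2] = -519.4429 N (compression)
  Rx@0 = +1218.8300 N
  Ry@0 = +1348.9250 N
  Ry@2 = +297.9050 N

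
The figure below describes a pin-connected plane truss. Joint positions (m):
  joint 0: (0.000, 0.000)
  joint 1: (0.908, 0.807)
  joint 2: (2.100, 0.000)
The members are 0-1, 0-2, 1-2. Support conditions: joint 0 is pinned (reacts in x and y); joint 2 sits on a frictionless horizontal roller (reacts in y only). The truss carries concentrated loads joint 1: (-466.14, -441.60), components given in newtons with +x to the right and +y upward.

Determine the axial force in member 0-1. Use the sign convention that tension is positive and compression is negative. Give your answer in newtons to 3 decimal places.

N=3 nodes, M=3 members, R=3 reactions → 2N=6, M+R=6
member 0 (0-1): L=1.2148, (cx,cy)=(0.7475,0.6643)
member 1 (0-2): L=2.1000, (cx,cy)=(1.0000,0.0000)
member 2 (1-2): L=1.4395, (cx,cy)=(0.8281,-0.5606)
solve A·x = −loads:
  F[0-1] = -646.9717 N (compression)
  F[0-2] = +17.4420 N (tension)
  F[1-2] = -21.0633 N (compression)
  Rx@0 = +466.1400 N
  Ry@0 = +429.7915 N
  Ry@2 = +11.8085 N

-646.972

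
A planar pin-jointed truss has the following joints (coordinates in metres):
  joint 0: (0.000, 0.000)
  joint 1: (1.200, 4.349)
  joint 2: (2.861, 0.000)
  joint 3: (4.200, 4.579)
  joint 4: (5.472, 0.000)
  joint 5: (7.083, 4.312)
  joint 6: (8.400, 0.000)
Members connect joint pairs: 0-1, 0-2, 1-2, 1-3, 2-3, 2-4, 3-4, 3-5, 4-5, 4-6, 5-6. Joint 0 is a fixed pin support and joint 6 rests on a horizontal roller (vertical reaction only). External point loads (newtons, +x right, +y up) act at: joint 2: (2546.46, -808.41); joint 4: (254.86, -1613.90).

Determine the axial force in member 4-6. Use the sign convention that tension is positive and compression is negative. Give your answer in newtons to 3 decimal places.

N=7 nodes, M=11 members, R=3 reactions → 2N=14, M+R=14
member 0 (0-1): L=4.5115, (cx,cy)=(0.2660,0.9640)
member 1 (0-2): L=2.8610, (cx,cy)=(1.0000,0.0000)
member 2 (1-2): L=4.6554, (cx,cy)=(0.3568,-0.9342)
member 3 (1-3): L=3.0088, (cx,cy)=(0.9971,0.0764)
member 4 (2-3): L=4.7708, (cx,cy)=(0.2807,0.9598)
member 5 (2-4): L=2.6110, (cx,cy)=(1.0000,0.0000)
member 6 (3-4): L=4.7524, (cx,cy)=(0.2677,-0.9635)
member 7 (3-5): L=2.8953, (cx,cy)=(0.9957,-0.0922)
member 8 (4-5): L=4.6031, (cx,cy)=(0.3500,0.9368)
member 9 (4-6): L=2.9280, (cx,cy)=(1.0000,0.0000)
member 10 (5-6): L=4.5086, (cx,cy)=(0.2921,-0.9564)
solve A·x = −loads:
  F[0-1] = -1136.5716 N (compression)
  F[0-2] = +3103.6319 N (tension)
  F[1-2] = +1115.3497 N (tension)
  F[1-3] = -702.3127 N (compression)
  F[2-3] = -243.3124 N (compression)
  F[2-4] = +1023.4077 N (tension)
  F[3-4] = +381.7889 N (tension)
  F[3-5] = -874.4615 N (compression)
  F[4-5] = +1330.1643 N (tension)
  F[4-6] = +405.2039 N (tension)
  F[5-6] = -1387.1817 N (compression)
  Rx@0 = -2801.3200 N
  Ry@0 = +1095.6288 N
  Ry@6 = +1326.6812 N

405.204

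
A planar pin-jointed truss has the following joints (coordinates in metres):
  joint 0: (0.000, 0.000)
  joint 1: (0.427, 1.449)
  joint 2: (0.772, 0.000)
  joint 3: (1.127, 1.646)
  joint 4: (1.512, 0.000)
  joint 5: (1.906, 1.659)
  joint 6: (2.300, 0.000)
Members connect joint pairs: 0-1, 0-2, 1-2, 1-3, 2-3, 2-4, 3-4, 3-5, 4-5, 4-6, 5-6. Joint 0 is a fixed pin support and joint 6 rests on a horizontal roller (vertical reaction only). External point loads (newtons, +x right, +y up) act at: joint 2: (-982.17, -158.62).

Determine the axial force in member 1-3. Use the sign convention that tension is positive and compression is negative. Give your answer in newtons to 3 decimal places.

N=7 nodes, M=11 members, R=3 reactions → 2N=14, M+R=14
member 0 (0-1): L=1.5106, (cx,cy)=(0.2827,0.9592)
member 1 (0-2): L=0.7720, (cx,cy)=(1.0000,0.0000)
member 2 (1-2): L=1.4895, (cx,cy)=(0.2316,-0.9728)
member 3 (1-3): L=0.7272, (cx,cy)=(0.9626,0.2709)
member 4 (2-3): L=1.6838, (cx,cy)=(0.2108,0.9775)
member 5 (2-4): L=0.7400, (cx,cy)=(1.0000,0.0000)
member 6 (3-4): L=1.6904, (cx,cy)=(0.2278,-0.9737)
member 7 (3-5): L=0.7791, (cx,cy)=(0.9999,0.0167)
member 8 (4-5): L=1.7051, (cx,cy)=(0.2311,0.9729)
member 9 (4-6): L=0.7880, (cx,cy)=(1.0000,0.0000)
member 10 (5-6): L=1.7051, (cx,cy)=(0.2311,-0.9729)
solve A·x = −loads:
  F[0-1] = -109.8592 N (compression)
  F[0-2] = -951.1163 N (compression)
  F[1-2] = +93.1024 N (tension)
  F[1-3] = -54.6621 N (compression)
  F[2-3] = +69.6141 N (tension)
  F[2-4] = +37.9416 N (tension)
  F[3-4] = -55.1133 N (compression)
  F[3-5] = -25.3929 N (compression)
  F[4-5] = +55.1575 N (tension)
  F[4-6] = +12.6444 N (tension)
  F[5-6] = -54.7220 N (compression)
  Rx@0 = +982.1700 N
  Ry@0 = +105.3789 N
  Ry@6 = +53.2411 N

-54.662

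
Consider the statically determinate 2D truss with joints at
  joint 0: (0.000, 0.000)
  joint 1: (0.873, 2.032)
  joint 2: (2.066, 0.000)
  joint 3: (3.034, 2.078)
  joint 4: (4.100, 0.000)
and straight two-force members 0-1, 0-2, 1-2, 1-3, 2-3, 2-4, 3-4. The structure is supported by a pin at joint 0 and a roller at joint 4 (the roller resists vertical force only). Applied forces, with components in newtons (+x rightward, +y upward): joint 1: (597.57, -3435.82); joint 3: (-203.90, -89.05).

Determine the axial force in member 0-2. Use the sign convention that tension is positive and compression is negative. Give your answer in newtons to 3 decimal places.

1482.590

N=5 nodes, M=7 members, R=3 reactions → 2N=10, M+R=10
member 0 (0-1): L=2.2116, (cx,cy)=(0.3947,0.9188)
member 1 (0-2): L=2.0660, (cx,cy)=(1.0000,0.0000)
member 2 (1-2): L=2.3563, (cx,cy)=(0.5063,-0.8624)
member 3 (1-3): L=2.1615, (cx,cy)=(0.9998,0.0213)
member 4 (2-3): L=2.2924, (cx,cy)=(0.4223,0.9065)
member 5 (2-4): L=2.0340, (cx,cy)=(1.0000,0.0000)
member 6 (3-4): L=2.3355, (cx,cy)=(0.4564,-0.8898)
solve A·x = −loads:
  F[0-1] = -2758.5902 N (compression)
  F[0-2] = +1482.5896 N (tension)
  F[1-2] = -1073.3070 N (compression)
  F[1-3] = -1143.3368 N (compression)
  F[2-3] = +1021.0747 N (tension)
  F[2-4] = +508.0143 N (tension)
  F[3-4] = -1112.9965 N (compression)
  Rx@0 = -393.6700 N
  Ry@0 = +2534.5757 N
  Ry@4 = +990.2943 N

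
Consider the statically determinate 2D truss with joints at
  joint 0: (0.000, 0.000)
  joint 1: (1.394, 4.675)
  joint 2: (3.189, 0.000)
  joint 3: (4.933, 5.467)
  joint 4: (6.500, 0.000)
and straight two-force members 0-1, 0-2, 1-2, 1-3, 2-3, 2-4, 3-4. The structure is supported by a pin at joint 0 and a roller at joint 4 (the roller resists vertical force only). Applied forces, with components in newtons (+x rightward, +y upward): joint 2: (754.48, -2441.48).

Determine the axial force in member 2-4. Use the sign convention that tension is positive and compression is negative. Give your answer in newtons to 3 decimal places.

343.332

N=5 nodes, M=7 members, R=3 reactions → 2N=10, M+R=10
member 0 (0-1): L=4.8784, (cx,cy)=(0.2857,0.9583)
member 1 (0-2): L=3.1890, (cx,cy)=(1.0000,0.0000)
member 2 (1-2): L=5.0078, (cx,cy)=(0.3584,-0.9336)
member 3 (1-3): L=3.6265, (cx,cy)=(0.9759,0.2184)
member 4 (2-3): L=5.7384, (cx,cy)=(0.3039,0.9527)
member 5 (2-4): L=3.3110, (cx,cy)=(1.0000,0.0000)
member 6 (3-4): L=5.6871, (cx,cy)=(0.2755,-0.9613)
solve A·x = −loads:
  F[0-1] = -1297.7632 N (compression)
  F[0-2] = +1125.3145 N (tension)
  F[1-2] = +1144.8994 N (tension)
  F[1-3] = -800.5404 N (compression)
  F[2-3] = +1440.8095 N (tension)
  F[2-4] = +343.3320 N (tension)
  F[3-4] = -1246.0610 N (compression)
  Rx@0 = -754.4800 N
  Ry@0 = +1243.6524 N
  Ry@4 = +1197.8276 N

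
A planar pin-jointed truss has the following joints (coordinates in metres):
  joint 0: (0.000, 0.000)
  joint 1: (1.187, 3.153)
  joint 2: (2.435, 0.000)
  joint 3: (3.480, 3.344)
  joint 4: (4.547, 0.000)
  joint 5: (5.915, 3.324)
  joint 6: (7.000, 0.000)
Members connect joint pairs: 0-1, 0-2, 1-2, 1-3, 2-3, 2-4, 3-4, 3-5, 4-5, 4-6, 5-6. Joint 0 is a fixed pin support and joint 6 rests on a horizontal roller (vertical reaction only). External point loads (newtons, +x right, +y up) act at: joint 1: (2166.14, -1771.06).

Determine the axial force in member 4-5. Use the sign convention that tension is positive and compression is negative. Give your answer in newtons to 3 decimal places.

1371.515

N=7 nodes, M=11 members, R=3 reactions → 2N=14, M+R=14
member 0 (0-1): L=3.3690, (cx,cy)=(0.3523,0.9359)
member 1 (0-2): L=2.4350, (cx,cy)=(1.0000,0.0000)
member 2 (1-2): L=3.3910, (cx,cy)=(0.3680,-0.9298)
member 3 (1-3): L=2.3009, (cx,cy)=(0.9965,0.0830)
member 4 (2-3): L=3.5035, (cx,cy)=(0.2983,0.9545)
member 5 (2-4): L=2.1120, (cx,cy)=(1.0000,0.0000)
member 6 (3-4): L=3.5101, (cx,cy)=(0.3040,-0.9527)
member 7 (3-5): L=2.4351, (cx,cy)=(1.0000,-0.0082)
member 8 (4-5): L=3.5945, (cx,cy)=(0.3806,0.9247)
member 9 (4-6): L=2.4530, (cx,cy)=(1.0000,0.0000)
member 10 (5-6): L=3.4966, (cx,cy)=(0.3103,-0.9506)
solve A·x = −loads:
  F[0-1] = -528.9664 N (compression)
  F[0-2] = +2352.5090 N (tension)
  F[1-2] = -1532.5529 N (compression)
  F[1-3] = -1794.6735 N (compression)
  F[2-3] = +1492.9464 N (tension)
  F[2-4] = +1343.1711 N (tension)
  F[3-4] = -1331.3035 N (compression)
  F[3-5] = -938.5135 N (compression)
  F[4-5] = +1371.5145 N (tension)
  F[4-6] = +416.5083 N (tension)
  F[5-6] = -1342.2694 N (compression)
  Rx@0 = -2166.1400 N
  Ry@0 = +495.0475 N
  Ry@6 = +1276.0125 N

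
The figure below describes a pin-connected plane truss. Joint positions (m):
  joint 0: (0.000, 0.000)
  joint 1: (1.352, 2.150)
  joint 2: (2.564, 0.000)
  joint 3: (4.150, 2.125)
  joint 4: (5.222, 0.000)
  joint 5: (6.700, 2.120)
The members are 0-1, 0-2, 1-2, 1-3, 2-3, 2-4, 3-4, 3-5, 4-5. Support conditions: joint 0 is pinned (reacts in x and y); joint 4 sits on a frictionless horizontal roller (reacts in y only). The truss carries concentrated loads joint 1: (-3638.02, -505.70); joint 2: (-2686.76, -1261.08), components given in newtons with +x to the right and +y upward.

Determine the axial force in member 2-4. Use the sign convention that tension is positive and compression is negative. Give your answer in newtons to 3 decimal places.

N=6 nodes, M=9 members, R=3 reactions → 2N=12, M+R=12
member 0 (0-1): L=2.5398, (cx,cy)=(0.5323,0.8465)
member 1 (0-2): L=2.5640, (cx,cy)=(1.0000,0.0000)
member 2 (1-2): L=2.4681, (cx,cy)=(0.4911,-0.8711)
member 3 (1-3): L=2.7981, (cx,cy)=(1.0000,-0.0089)
member 4 (2-3): L=2.6516, (cx,cy)=(0.5981,0.8014)
member 5 (2-4): L=2.6580, (cx,cy)=(1.0000,0.0000)
member 6 (3-4): L=2.3801, (cx,cy)=(0.4504,-0.8928)
member 7 (3-5): L=2.5500, (cx,cy)=(1.0000,-0.0020)
member 8 (4-5): L=2.5844, (cx,cy)=(0.5719,0.8203)
solve A·x = −loads:
  F[0-1] = -2970.3509 N (compression)
  F[0-2] = -4743.5648 N (compression)
  F[1-2] = +2296.4730 N (tension)
  F[1-3] = +929.1152 N (tension)
  F[2-3] = -922.6660 N (compression)
  F[2-4] = -377.2060 N (compression)
  F[3-4] = +837.4838 N (tension)
  F[3-5] = -0.0000 N (compression)
  F[4-5] = +0.0000 N (tension)
  Rx@0 = +6324.7800 N
  Ry@0 = +2514.5064 N
  Ry@4 = -747.7264 N

-377.206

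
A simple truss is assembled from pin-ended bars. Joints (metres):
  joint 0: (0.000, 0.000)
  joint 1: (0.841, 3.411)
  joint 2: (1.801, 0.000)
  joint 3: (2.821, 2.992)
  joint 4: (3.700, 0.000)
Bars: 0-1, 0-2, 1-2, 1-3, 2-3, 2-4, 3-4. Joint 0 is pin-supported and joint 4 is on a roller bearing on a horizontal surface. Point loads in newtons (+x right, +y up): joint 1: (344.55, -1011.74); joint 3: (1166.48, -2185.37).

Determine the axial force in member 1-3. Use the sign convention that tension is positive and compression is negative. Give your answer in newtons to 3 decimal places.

-87.975

N=5 nodes, M=7 members, R=3 reactions → 2N=10, M+R=10
member 0 (0-1): L=3.5131, (cx,cy)=(0.2394,0.9709)
member 1 (0-2): L=1.8010, (cx,cy)=(1.0000,0.0000)
member 2 (1-2): L=3.5435, (cx,cy)=(0.2709,-0.9626)
member 3 (1-3): L=2.0238, (cx,cy)=(0.9783,-0.2070)
member 4 (2-3): L=3.1611, (cx,cy)=(0.3227,0.9465)
member 5 (2-4): L=1.8990, (cx,cy)=(1.0000,0.0000)
member 6 (3-4): L=3.1184, (cx,cy)=(0.2819,-0.9595)
solve A·x = −loads:
  F[0-1] = -41.2359 N (compression)
  F[0-2] = +1520.9013 N (tension)
  F[1-2] = -990.5328 N (compression)
  F[1-3] = -87.9750 N (compression)
  F[2-3] = +1007.3737 N (tension)
  F[2-4] = +927.4957 N (tension)
  F[3-4] = -3290.4952 N (compression)
  Rx@0 = -1511.0300 N
  Ry@0 = +40.0369 N
  Ry@4 = +3157.0731 N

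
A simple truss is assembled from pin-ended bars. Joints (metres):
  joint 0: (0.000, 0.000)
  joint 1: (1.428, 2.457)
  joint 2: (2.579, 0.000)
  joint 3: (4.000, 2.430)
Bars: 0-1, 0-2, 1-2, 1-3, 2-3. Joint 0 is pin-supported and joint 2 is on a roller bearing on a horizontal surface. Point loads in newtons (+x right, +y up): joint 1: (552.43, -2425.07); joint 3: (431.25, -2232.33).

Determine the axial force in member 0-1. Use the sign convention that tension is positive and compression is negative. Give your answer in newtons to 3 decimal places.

N=4 nodes, M=5 members, R=3 reactions → 2N=8, M+R=8
member 0 (0-1): L=2.8418, (cx,cy)=(0.5025,0.8646)
member 1 (0-2): L=2.5790, (cx,cy)=(1.0000,0.0000)
member 2 (1-2): L=2.7132, (cx,cy)=(0.4242,-0.9056)
member 3 (1-3): L=2.5721, (cx,cy)=(0.9999,-0.0105)
member 4 (2-3): L=2.8150, (cx,cy)=(0.5048,0.8632)
solve A·x = −loads:
  F[0-1] = +1249.5280 N (tension)
  F[0-2] = +355.8021 N (tension)
  F[1-2] = -3890.9692 N (compression)
  F[1-3] = +1726.1570 N (tension)
  F[2-3] = -2565.0079 N (compression)
  Rx@0 = -983.6800 N
  Ry@0 = -1080.3193 N
  Ry@2 = +5737.7193 N

1249.528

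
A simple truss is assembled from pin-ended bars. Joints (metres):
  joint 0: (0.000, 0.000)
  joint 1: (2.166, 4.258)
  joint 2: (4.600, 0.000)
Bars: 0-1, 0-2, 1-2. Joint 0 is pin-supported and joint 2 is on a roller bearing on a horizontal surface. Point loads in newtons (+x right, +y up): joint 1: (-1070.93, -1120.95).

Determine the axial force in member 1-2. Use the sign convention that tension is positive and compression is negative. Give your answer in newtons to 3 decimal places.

533.868

N=3 nodes, M=3 members, R=3 reactions → 2N=6, M+R=6
member 0 (0-1): L=4.7773, (cx,cy)=(0.4534,0.8913)
member 1 (0-2): L=4.6000, (cx,cy)=(1.0000,0.0000)
member 2 (1-2): L=4.9046, (cx,cy)=(0.4963,-0.8682)
solve A·x = −loads:
  F[0-1] = -1777.6548 N (compression)
  F[0-2] = -264.9433 N (compression)
  F[1-2] = +533.8685 N (tension)
  Rx@0 = +1070.9300 N
  Ry@0 = +1584.4374 N
  Ry@2 = -463.4874 N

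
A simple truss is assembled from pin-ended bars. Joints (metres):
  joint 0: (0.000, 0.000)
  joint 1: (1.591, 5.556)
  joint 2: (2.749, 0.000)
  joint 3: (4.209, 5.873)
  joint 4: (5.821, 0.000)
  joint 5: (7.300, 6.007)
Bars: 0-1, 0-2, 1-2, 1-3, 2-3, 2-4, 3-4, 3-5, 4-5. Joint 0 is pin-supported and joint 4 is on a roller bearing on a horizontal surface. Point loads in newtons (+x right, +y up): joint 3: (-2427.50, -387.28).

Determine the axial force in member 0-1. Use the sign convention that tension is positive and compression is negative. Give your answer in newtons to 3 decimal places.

-2659.184

N=6 nodes, M=9 members, R=3 reactions → 2N=12, M+R=12
member 0 (0-1): L=5.7793, (cx,cy)=(0.2753,0.9614)
member 1 (0-2): L=2.7490, (cx,cy)=(1.0000,0.0000)
member 2 (1-2): L=5.6754, (cx,cy)=(0.2040,-0.9790)
member 3 (1-3): L=2.6371, (cx,cy)=(0.9927,0.1202)
member 4 (2-3): L=6.0518, (cx,cy)=(0.2413,0.9705)
member 5 (2-4): L=3.0720, (cx,cy)=(1.0000,0.0000)
member 6 (3-4): L=6.0902, (cx,cy)=(0.2647,-0.9643)
member 7 (3-5): L=3.0939, (cx,cy)=(0.9991,0.0433)
member 8 (4-5): L=6.1864, (cx,cy)=(0.2391,0.9710)
solve A·x = −loads:
  F[0-1] = -2659.1835 N (compression)
  F[0-2] = -1695.4470 N (compression)
  F[1-2] = +2458.7728 N (tension)
  F[1-3] = -1242.7491 N (compression)
  F[2-3] = -2480.3096 N (compression)
  F[2-4] = -595.3816 N (compression)
  F[3-4] = +2249.3796 N (tension)
  F[3-5] = -0.0000 N (compression)
  F[4-5] = -0.0000 N (compression)
  Rx@0 = +2427.5000 N
  Ry@0 = +2556.4341 N
  Ry@4 = -2169.1541 N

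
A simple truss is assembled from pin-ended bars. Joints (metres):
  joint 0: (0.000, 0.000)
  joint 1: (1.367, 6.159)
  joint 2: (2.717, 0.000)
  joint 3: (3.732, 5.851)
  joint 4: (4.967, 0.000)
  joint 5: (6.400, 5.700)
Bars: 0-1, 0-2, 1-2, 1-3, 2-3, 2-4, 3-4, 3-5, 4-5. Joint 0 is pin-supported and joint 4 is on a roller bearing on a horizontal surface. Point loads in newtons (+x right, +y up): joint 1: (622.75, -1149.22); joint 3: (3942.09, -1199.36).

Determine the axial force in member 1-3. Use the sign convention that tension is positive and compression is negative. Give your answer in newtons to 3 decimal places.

1577.183

N=6 nodes, M=9 members, R=3 reactions → 2N=12, M+R=12
member 0 (0-1): L=6.3089, (cx,cy)=(0.2167,0.9762)
member 1 (0-2): L=2.7170, (cx,cy)=(1.0000,0.0000)
member 2 (1-2): L=6.3052, (cx,cy)=(0.2141,-0.9768)
member 3 (1-3): L=2.3850, (cx,cy)=(0.9916,-0.1291)
member 4 (2-3): L=5.9384, (cx,cy)=(0.1709,0.9853)
member 5 (2-4): L=2.2500, (cx,cy)=(1.0000,0.0000)
member 6 (3-4): L=5.9799, (cx,cy)=(0.2065,-0.9784)
member 7 (3-5): L=2.6723, (cx,cy)=(0.9984,-0.0565)
member 8 (4-5): L=5.8774, (cx,cy)=(0.2438,0.9698)
solve A·x = −loads:
  F[0-1] = +4389.0058 N (tension)
  F[0-2] = +3613.8359 N (tension)
  F[1-2] = -5771.4777 N (compression)
  F[1-3] = +1577.1829 N (tension)
  F[2-3] = +5721.8359 N (tension)
  F[2-4] = +1400.1274 N (tension)
  F[3-4] = -6779.4719 N (compression)
  F[3-5] = +0.0000 N (tension)
  F[4-5] = -0.0000 N (compression)
  Rx@0 = -4564.8400 N
  Ry@0 = -4284.7361 N
  Ry@4 = +6633.3161 N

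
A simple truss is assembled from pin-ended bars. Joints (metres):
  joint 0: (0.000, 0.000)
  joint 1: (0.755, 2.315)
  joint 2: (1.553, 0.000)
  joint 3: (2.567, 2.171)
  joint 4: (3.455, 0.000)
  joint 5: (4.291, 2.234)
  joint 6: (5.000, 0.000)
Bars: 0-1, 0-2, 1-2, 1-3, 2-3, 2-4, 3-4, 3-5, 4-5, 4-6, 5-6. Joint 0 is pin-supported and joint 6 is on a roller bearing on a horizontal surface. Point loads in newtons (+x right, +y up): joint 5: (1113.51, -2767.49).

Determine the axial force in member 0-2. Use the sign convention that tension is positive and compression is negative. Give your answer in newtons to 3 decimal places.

1079.238

N=7 nodes, M=11 members, R=3 reactions → 2N=14, M+R=14
member 0 (0-1): L=2.4350, (cx,cy)=(0.3101,0.9507)
member 1 (0-2): L=1.5530, (cx,cy)=(1.0000,0.0000)
member 2 (1-2): L=2.4487, (cx,cy)=(0.3259,-0.9454)
member 3 (1-3): L=1.8177, (cx,cy)=(0.9969,-0.0792)
member 4 (2-3): L=2.3961, (cx,cy)=(0.4232,0.9060)
member 5 (2-4): L=1.9020, (cx,cy)=(1.0000,0.0000)
member 6 (3-4): L=2.3456, (cx,cy)=(0.3786,-0.9256)
member 7 (3-5): L=1.7252, (cx,cy)=(0.9993,0.0365)
member 8 (4-5): L=2.3853, (cx,cy)=(0.3505,0.9366)
member 9 (4-6): L=1.5450, (cx,cy)=(1.0000,0.0000)
member 10 (5-6): L=2.3438, (cx,cy)=(0.3025,-0.9531)
solve A·x = −loads:
  F[0-1] = +110.5337 N (tension)
  F[0-2] = +1079.2378 N (tension)
  F[1-2] = -117.2471 N (compression)
  F[1-3] = +72.7104 N (tension)
  F[2-3] = +122.3409 N (tension)
  F[2-4] = +989.2556 N (tension)
  F[3-4] = -107.0315 N (compression)
  F[3-5] = +164.8847 N (tension)
  F[4-5] = +105.7741 N (tension)
  F[4-6] = +911.6636 N (tension)
  F[5-6] = -3013.7725 N (compression)
  Rx@0 = -1113.5100 N
  Ry@0 = -105.0862 N
  Ry@6 = +2872.5762 N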